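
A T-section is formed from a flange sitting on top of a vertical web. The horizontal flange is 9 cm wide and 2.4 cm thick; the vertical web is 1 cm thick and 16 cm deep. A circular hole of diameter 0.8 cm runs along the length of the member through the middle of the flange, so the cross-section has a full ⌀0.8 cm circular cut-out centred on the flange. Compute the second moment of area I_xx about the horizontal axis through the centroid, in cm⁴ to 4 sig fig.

Break the section into simple shapes (no overlaps), measuring from the bottom-left corner of the bounding box.
Flange: 9 × 2.4, A = 21.6 cm², y = 17.2 cm, Ī = 10.368 cm⁴.
Web: 1 × 16, A = 16 cm², y = 8 cm, Ī = 341.333 cm⁴.
Hole (subtracted): ⌀0.8, A = 0.502655 cm², y = 17.2 cm, Ī = 0.0201062 cm⁴.
Centroid: ȳ = ΣA·y / ΣA = 13.2321 cm.
Transfer each piece to the horizontal axis through the centroid using Ī + A·d² with d = y − 13.2321:
  flange: d = 3.96794 cm → contributes +350.45 cm⁴
  web: d = -5.23206 cm → contributes +779.325 cm⁴
  hole: d = 3.96794 cm → contributes −7.93417 cm⁴
Total I = 1121.84 cm⁴.

I_xx ≈ 1122 cm⁴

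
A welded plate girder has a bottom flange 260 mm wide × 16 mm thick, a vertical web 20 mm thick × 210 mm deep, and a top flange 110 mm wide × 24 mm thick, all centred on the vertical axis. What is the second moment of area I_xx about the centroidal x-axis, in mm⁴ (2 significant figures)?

Treat the section as a set of non-overlapping primitives; coordinates are from the bounding-box lower-left.
Bottom plate: 260 × 16, A = 4 160 mm², y = 8 mm, Ī = 88 747 mm⁴.
Web plate: 20 × 210, A = 4 200 mm², y = 121 mm, Ī = 15 435 000 mm⁴.
Top plate: 110 × 24, A = 2 640 mm², y = 238 mm, Ī = 126 720 mm⁴.
Centroid: ȳ = ΣA·y / ΣA = 106.3 mm.
Transfer each piece to the centroidal x-axis using Ī + A·d² with d = y − 106.3:
  bottom plate: d = -98.35 mm → contributes +40 323 553 mm⁴
  web plate: d = 14.65 mm → contributes +16 336 974 mm⁴
  top plate: d = 131.7 mm → contributes +45 885 627 mm⁴
Total I = 102 546 154 mm⁴.

I_xx ≈ 1.0 × 10⁸ mm⁴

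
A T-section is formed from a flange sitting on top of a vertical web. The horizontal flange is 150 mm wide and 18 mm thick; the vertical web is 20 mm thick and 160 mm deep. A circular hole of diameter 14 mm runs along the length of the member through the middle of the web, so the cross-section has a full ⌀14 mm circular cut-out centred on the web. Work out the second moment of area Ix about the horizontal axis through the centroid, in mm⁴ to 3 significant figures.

Ix ≈ 1.82 × 10⁷ mm⁴

Split into non-overlapping primitives; take the origin at the lower-left of the bounding box.
Flange: 150 × 18, A = 2 700 mm², y = 169 mm, Ī = 72 900 mm⁴.
Web: 20 × 160, A = 3 200 mm², y = 80 mm, Ī = 6 826 667 mm⁴.
Hole (subtracted): ⌀14, A = 153.94 mm², y = 80 mm, Ī = 1885.7 mm⁴.
Centroid: ȳ = ΣA·y / ΣA = 121.82 mm.
Transfer each piece to the horizontal axis through the centroid using Ī + A·d² with d = y − 121.82:
  flange: d = 47.18 mm → contributes +6 082 985 mm⁴
  web: d = -41.82 mm → contributes +12 423 172 mm⁴
  hole: d = -41.82 mm → contributes −271 109 mm⁴
Total I = 18 235 048 mm⁴.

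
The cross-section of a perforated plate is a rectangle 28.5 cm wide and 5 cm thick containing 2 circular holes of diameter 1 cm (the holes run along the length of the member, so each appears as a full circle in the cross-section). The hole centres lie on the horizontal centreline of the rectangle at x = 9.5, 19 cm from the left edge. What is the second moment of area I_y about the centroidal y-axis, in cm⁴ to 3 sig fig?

Split into non-overlapping primitives; take the origin at the lower-left of the bounding box.
Plate: 28.5 × 5, A = 142.5 cm², x = 14.25 cm, Ī = 9645.5 cm⁴.
Hole 1 (subtracted): ⌀1, A = 0.7854 cm², x = 9.5 cm, Ī = 0.049087 cm⁴.
Hole 2 (subtracted): ⌀1, A = 0.7854 cm², x = 19 cm, Ī = 0.049087 cm⁴.
By symmetry the centroid is at mid-width, x̄ = 14.25 cm.
Transfer each piece to the centroidal y-axis using Ī + A·d² with d = x − 14.25:
  plate: d = 0 cm → contributes +9645.5 cm⁴
  hole 1: d = -4.75 cm → contributes −17.77 cm⁴
  hole 2: d = 4.75 cm → contributes −17.77 cm⁴
Total I = 9609.9 cm⁴.

I_y ≈ 9610 cm⁴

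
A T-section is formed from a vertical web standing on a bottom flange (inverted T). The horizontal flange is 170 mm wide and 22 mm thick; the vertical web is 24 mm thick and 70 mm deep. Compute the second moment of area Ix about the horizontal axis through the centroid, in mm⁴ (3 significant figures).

Ix ≈ 3.29 × 10⁶ mm⁴

Decompose the section into non-overlapping parts with the origin at the bottom-left of its bounding rectangle.
Flange: 170 × 22, A = 3 740 mm², y = 11 mm, Ī = 150 847 mm⁴.
Web: 24 × 70, A = 1 680 mm², y = 57 mm, Ī = 686 000 mm⁴.
Centroid: ȳ = ΣA·y / ΣA = 25.258 mm.
Transfer each piece to the horizontal axis through the centroid using Ī + A·d² with d = y − 25.258:
  flange: d = -14.258 mm → contributes +911 186 mm⁴
  web: d = 31.742 mm → contributes +2 378 659 mm⁴
Total I = 3 289 845 mm⁴.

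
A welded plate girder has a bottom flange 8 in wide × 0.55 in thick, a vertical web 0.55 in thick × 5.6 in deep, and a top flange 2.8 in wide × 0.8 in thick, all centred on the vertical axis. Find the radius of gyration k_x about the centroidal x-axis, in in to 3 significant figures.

k_x ≈ 2.66 in

Split into non-overlapping primitives; take the origin at the lower-left of the bounding box.
Bottom plate: 8 × 0.55, A = 4.4 in², y = 0.275 in, Ī = 0.11092 in⁴.
Web plate: 0.55 × 5.6, A = 3.08 in², y = 3.35 in, Ī = 8.0491 in⁴.
Top plate: 2.8 × 0.8, A = 2.24 in², y = 6.55 in, Ī = 0.11947 in⁴.
Centroid: ȳ = ΣA·y / ΣA = 2.6955 in.
Transfer each piece to the centroidal x-axis using Ī + A·d² with d = y − 2.6955:
  bottom plate: d = -2.4205 in → contributes +25.889 in⁴
  web plate: d = 0.65453 in → contributes +9.3686 in⁴
  top plate: d = 3.8545 in → contributes +33.4 in⁴
Total I = 68.658 in⁴.
Radius of gyration: k = √(I/A) = √(68.658 / 9.72) = 2.6577 in.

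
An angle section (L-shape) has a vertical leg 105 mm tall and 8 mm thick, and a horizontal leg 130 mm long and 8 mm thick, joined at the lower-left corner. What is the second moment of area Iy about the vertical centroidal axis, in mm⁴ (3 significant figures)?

Treat the section as a set of non-overlapping primitives; coordinates are from the bounding-box lower-left.
Vertical leg: 8 × 105, A = 840 mm², x = 4 mm, Ī = 4 480 mm⁴.
Horizontal leg (remainder): 122 × 8, A = 976 mm², x = 69 mm, Ī = 1 210 565 mm⁴.
Centroid: x̄ = ΣA·x / ΣA = 38.934 mm.
Transfer each piece to the vertical centroidal axis using Ī + A·d² with d = x − 38.934:
  vertical leg: d = -34.934 mm → contributes +1 029 598 mm⁴
  horizontal leg (remainder): d = 30.066 mm → contributes +2 092 839 mm⁴
Total I = 3 122 437 mm⁴.

Iy ≈ 3.12 × 10⁶ mm⁴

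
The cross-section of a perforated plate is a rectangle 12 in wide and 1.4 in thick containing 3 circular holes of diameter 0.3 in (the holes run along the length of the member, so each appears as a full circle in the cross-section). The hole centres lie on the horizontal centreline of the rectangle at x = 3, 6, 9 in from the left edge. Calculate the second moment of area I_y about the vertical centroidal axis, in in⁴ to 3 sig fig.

I_y ≈ 200 in⁴

Decompose the section into non-overlapping parts with the origin at the bottom-left of its bounding rectangle.
Plate: 12 × 1.4, A = 16.8 in², x = 6 in, Ī = 201.6 in⁴.
Hole 1 (subtracted): ⌀0.3, A = 0.070686 in², x = 3 in, Ī = 0.00039761 in⁴.
Hole 2 (subtracted): ⌀0.3, A = 0.070686 in², x = 6 in, Ī = 0.00039761 in⁴.
Hole 3 (subtracted): ⌀0.3, A = 0.070686 in², x = 9 in, Ī = 0.00039761 in⁴.
By symmetry the centroid is at mid-width, x̄ = 6 in.
Transfer each piece to the vertical centroidal axis using Ī + A·d² with d = x − 6:
  plate: d = 0 in → contributes +201.6 in⁴
  hole 1: d = -3 in → contributes −0.63657 in⁴
  hole 2: d = 0 in → contributes −0.00039761 in⁴
  hole 3: d = 3 in → contributes −0.63657 in⁴
Total I = 200.33 in⁴.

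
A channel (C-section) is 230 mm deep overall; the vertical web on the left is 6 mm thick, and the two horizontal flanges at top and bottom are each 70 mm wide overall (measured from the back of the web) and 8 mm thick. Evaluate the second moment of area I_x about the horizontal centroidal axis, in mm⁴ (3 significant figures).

I_x ≈ 1.87 × 10⁷ mm⁴

Decompose the section into non-overlapping parts with the origin at the bottom-left of its bounding rectangle.
Web: 6 × 230, A = 1 380 mm², y = 115 mm, Ī = 6 083 500 mm⁴.
Top flange (beyond web): 64 × 8, A = 512 mm², y = 226 mm, Ī = 2730.7 mm⁴.
Bottom flange (beyond web): 64 × 8, A = 512 mm², y = 4 mm, Ī = 2730.7 mm⁴.
By symmetry the centroid is at mid-height, ȳ = 115 mm.
Transfer each piece to the horizontal centroidal axis using Ī + A·d² with d = y − 115:
  web: d = 0 mm → contributes +6 083 500 mm⁴
  top flange (beyond web): d = 111 mm → contributes +6 311 083 mm⁴
  bottom flange (beyond web): d = -111 mm → contributes +6 311 083 mm⁴
Total I = 18 705 665 mm⁴.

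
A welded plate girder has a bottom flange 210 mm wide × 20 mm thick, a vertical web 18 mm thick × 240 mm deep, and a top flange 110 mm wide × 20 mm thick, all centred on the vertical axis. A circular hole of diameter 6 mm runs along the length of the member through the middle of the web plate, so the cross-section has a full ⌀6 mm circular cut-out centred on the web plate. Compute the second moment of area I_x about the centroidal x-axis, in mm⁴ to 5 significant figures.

I_x ≈ 1.2279 × 10⁸ mm⁴

Decompose the section into non-overlapping parts with the origin at the bottom-left of its bounding rectangle.
Bottom plate: 210 × 20, A = 4 200 mm², y = 10 mm, Ī = 140 000 mm⁴.
Web plate: 18 × 240, A = 4 320 mm², y = 140 mm, Ī = 20 736 000 mm⁴.
Top plate: 110 × 20, A = 2 200 mm², y = 270 mm, Ī = 73333.33 mm⁴.
Hole (subtracted): ⌀6, A = 28.27433 mm², y = 140 mm, Ī = 63.61725 mm⁴.
Centroid: ȳ = ΣA·y / ΣA = 115.6821 mm.
Transfer each piece to the centroidal x-axis using Ī + A·d² with d = y − 115.6821:
  bottom plate: d = -105.6821 mm → contributes +47 048 592 mm⁴
  web plate: d = 24.31787 mm → contributes +23 290 670 mm⁴
  top plate: d = 154.3179 mm → contributes +52 464 145 mm⁴
  hole: d = 24.31787 mm → contributes −16783.89 mm⁴
Total I = 122 786 623 mm⁴.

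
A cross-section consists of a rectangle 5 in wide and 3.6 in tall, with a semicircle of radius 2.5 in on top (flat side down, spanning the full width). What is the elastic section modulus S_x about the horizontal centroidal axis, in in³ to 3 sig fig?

S_x ≈ 23.0 in³

Treat the section as a set of non-overlapping primitives; coordinates are from the bounding-box lower-left.
Rectangular body: 5 × 3.6, A = 18 in², y = 1.8 in, Ī = 19.44 in⁴.
Semicircular cap: semicircle r = 2.5, A = 9.8175 in², y = 4.661 in, Ī = 4.2874 in⁴.
Centroid: ȳ = ΣA·y / ΣA = 2.8097 in.
Transfer each piece to the horizontal centroidal axis using Ī + A·d² with d = y − 2.8097:
  rectangular body: d = -1.0097 in → contributes +37.792 in⁴
  semicircular cap: d = 1.8513 in → contributes +37.935 in⁴
Total I = 75.727 in⁴.
Extreme fibre distance c = 3.2903 in; S = I/c = 23.015 in³.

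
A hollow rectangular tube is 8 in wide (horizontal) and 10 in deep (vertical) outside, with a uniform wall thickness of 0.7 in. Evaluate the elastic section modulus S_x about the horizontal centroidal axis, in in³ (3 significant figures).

S_x ≈ 63.4 in³

Decompose the section into non-overlapping parts with the origin at the bottom-left of its bounding rectangle.
Outer rectangle: 8 × 10, A = 80 in², y = 5 in, Ī = 666.67 in⁴.
Inner void (subtracted): 6.6 × 8.6, A = 56.76 in², y = 5 in, Ī = 349.83 in⁴.
By symmetry the centroid is at mid-height, ȳ = 5 in.
All pieces are centred on the horizontal centroidal axis, so I = ΣĪ (holes subtracted) = 316.84 in⁴.
Extreme fibre distance c = 5 in; S = I/c = 63.367 in³.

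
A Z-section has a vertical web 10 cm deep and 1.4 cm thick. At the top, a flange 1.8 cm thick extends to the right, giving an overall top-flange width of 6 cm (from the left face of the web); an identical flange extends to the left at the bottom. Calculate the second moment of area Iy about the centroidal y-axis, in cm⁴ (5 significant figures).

Iy ≈ 180.53 cm⁴

Split into non-overlapping primitives; take the origin at the lower-left of the bounding box.
Web: 1.4 × 10, A = 14 cm², x = 5.3 cm, Ī = 2.286667 cm⁴.
Top flange (beyond web): 4.6 × 1.8, A = 8.28 cm², x = 8.3 cm, Ī = 14.6004 cm⁴.
Bottom flange (beyond web): 4.6 × 1.8, A = 8.28 cm², x = 2.3 cm, Ī = 14.6004 cm⁴.
Centroid: x̄ = ΣA·x / ΣA = 5.3 cm.
Transfer each piece to the centroidal y-axis using Ī + A·d² with d = x − 5.3:
  web: d = 0 cm → contributes +2.286667 cm⁴
  top flange (beyond web): d = 3 cm → contributes +89.1204 cm⁴
  bottom flange (beyond web): d = -3 cm → contributes +89.1204 cm⁴
Total I = 180.5275 cm⁴.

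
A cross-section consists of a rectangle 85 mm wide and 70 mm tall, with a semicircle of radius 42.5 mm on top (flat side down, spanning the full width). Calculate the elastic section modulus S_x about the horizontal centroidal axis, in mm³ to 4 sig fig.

Decompose the section into non-overlapping parts with the origin at the bottom-left of its bounding rectangle.
Rectangular body: 85 × 70, A = 5 950 mm², y = 35 mm, Ī = 2 429 583 mm⁴.
Semicircular cap: semicircle r = 42.5, A = 2837.25 mm², y = 88.0376 mm, Ī = 358 086 mm⁴.
Centroid: ȳ = ΣA·y / ΣA = 52.1249 mm.
Transfer each piece to the horizontal centroidal axis using Ī + A·d² with d = y − 52.1249:
  rectangular body: d = -17.1249 mm → contributes +4 174 495 mm⁴
  semicircular cap: d = 35.9127 mm → contributes +4 017 342 mm⁴
Total I = 8 191 837 mm⁴.
Extreme fibre distance c = 60.3751 mm; S = I/c = 135 682 mm³.

S_x ≈ 1.357 × 10⁵ mm³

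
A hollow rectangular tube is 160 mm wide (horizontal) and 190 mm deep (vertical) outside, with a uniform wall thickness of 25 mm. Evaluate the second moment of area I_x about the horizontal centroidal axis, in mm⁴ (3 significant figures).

Break the section into simple shapes (no overlaps), measuring from the bottom-left corner of the bounding box.
Outer rectangle: 160 × 190, A = 30 400 mm², y = 95 mm, Ī = 91 453 333 mm⁴.
Inner void (subtracted): 110 × 140, A = 15 400 mm², y = 95 mm, Ī = 25 153 333 mm⁴.
By symmetry the centroid is at mid-height, ȳ = 95 mm.
All pieces are centred on the horizontal centroidal axis, so I = ΣĪ (holes subtracted) = 66 300 000 mm⁴.

I_x ≈ 6.63 × 10⁷ mm⁴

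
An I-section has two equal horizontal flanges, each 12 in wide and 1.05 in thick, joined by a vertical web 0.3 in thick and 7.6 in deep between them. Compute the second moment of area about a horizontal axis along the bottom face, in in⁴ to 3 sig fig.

I_base ≈ 1130 in⁴

Break the section into simple shapes (no overlaps), measuring from the bottom-left corner of the bounding box.
Bottom flange: 12 × 1.05, A = 12.6 in², y = 0.525 in, Ī = 1.1576 in⁴.
Web: 0.3 × 7.6, A = 2.28 in², y = 4.85 in, Ī = 10.974 in⁴.
Top flange: 12 × 1.05, A = 12.6 in², y = 9.175 in, Ī = 1.1576 in⁴.
Transfer each piece to the base of the section using Ī + A·d² with d = y − 0:
  bottom flange: d = 0.525 in → contributes +4.6305 in⁴
  web: d = 4.85 in → contributes +64.606 in⁴
  top flange: d = 9.175 in → contributes +1061.8 in⁴
Total I = 1131.1 in⁴.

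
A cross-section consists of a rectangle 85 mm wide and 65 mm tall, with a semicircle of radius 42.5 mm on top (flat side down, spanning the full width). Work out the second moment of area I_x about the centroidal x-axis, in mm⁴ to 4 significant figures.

Split into non-overlapping primitives; take the origin at the lower-left of the bounding box.
Rectangular body: 85 × 65, A = 5 525 mm², y = 32.5 mm, Ī = 1 945 260 mm⁴.
Semicircular cap: semicircle r = 42.5, A = 2837.25 mm², y = 83.0376 mm, Ī = 358 086 mm⁴.
Centroid: ȳ = ΣA·y / ΣA = 49.647 mm.
Transfer each piece to the centroidal x-axis using Ī + A·d² with d = y − 49.647:
  rectangular body: d = -17.147 mm → contributes +3 569 724 mm⁴
  semicircular cap: d = 33.3905 mm → contributes +3 521 416 mm⁴
Total I = 7 091 140 mm⁴.

I_x ≈ 7.091 × 10⁶ mm⁴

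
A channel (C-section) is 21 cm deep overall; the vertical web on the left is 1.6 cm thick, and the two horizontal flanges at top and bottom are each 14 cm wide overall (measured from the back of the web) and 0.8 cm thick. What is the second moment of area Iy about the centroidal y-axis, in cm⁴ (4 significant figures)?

Decompose the section into non-overlapping parts with the origin at the bottom-left of its bounding rectangle.
Web: 1.6 × 21, A = 33.6 cm², x = 0.8 cm, Ī = 7.168 cm⁴.
Top flange (beyond web): 12.4 × 0.8, A = 9.92 cm², x = 7.8 cm, Ī = 127.108 cm⁴.
Bottom flange (beyond web): 12.4 × 0.8, A = 9.92 cm², x = 7.8 cm, Ī = 127.108 cm⁴.
Centroid: x̄ = ΣA·x / ΣA = 3.3988 cm.
Transfer each piece to the centroidal y-axis using Ī + A·d² with d = x − 3.3988:
  web: d = -2.5988 cm → contributes +234.095 cm⁴
  top flange (beyond web): d = 4.4012 cm → contributes +319.264 cm⁴
  bottom flange (beyond web): d = 4.4012 cm → contributes +319.264 cm⁴
Total I = 872.623 cm⁴.

Iy ≈ 872.6 cm⁴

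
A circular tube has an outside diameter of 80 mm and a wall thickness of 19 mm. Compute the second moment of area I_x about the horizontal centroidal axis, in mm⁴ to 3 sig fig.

I_x ≈ 1.86 × 10⁶ mm⁴

Break the section into simple shapes (no overlaps), measuring from the bottom-left corner of the bounding box.
Outer circle: ⌀80, A = 5026.5 mm², y = 40 mm, Ī = 2 010 619 mm⁴.
Bore (subtracted): ⌀42, A = 1385.4 mm², y = 40 mm, Ī = 152 745 mm⁴.
By symmetry the centroid is at mid-height, ȳ = 40 mm.
All pieces are centred on the horizontal centroidal axis, so I = ΣĪ (holes subtracted) = 1 857 874 mm⁴.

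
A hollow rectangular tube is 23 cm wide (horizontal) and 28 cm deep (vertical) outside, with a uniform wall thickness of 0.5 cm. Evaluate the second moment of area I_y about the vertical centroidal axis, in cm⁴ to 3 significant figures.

I_y ≈ 4430 cm⁴

Decompose the section into non-overlapping parts with the origin at the bottom-left of its bounding rectangle.
Outer rectangle: 23 × 28, A = 644 cm², x = 11.5 cm, Ī = 28 390 cm⁴.
Inner void (subtracted): 22 × 27, A = 594 cm², x = 11.5 cm, Ī = 23 958 cm⁴.
By symmetry the centroid is at mid-width, x̄ = 11.5 cm.
All pieces are centred on the vertical centroidal axis, so I = ΣĪ (holes subtracted) = 4431.7 cm⁴.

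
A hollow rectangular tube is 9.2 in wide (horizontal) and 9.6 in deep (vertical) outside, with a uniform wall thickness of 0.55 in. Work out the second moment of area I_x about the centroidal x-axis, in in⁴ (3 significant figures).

Treat the section as a set of non-overlapping primitives; coordinates are from the bounding-box lower-left.
Outer rectangle: 9.2 × 9.6, A = 88.32 in², y = 4.8 in, Ī = 678.3 in⁴.
Inner void (subtracted): 8.1 × 8.5, A = 68.85 in², y = 4.8 in, Ī = 414.53 in⁴.
By symmetry the centroid is at mid-height, ȳ = 4.8 in.
All pieces are centred on the centroidal x-axis, so I = ΣĪ (holes subtracted) = 263.76 in⁴.

I_x ≈ 264 in⁴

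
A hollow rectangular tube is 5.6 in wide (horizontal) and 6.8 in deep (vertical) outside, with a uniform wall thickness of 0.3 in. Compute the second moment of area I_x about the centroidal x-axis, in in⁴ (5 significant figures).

I_x ≈ 47.432 in⁴

Break the section into simple shapes (no overlaps), measuring from the bottom-left corner of the bounding box.
Outer rectangle: 5.6 × 6.8, A = 38.08 in², y = 3.4 in, Ī = 146.7349 in⁴.
Inner void (subtracted): 5 × 6.2, A = 31 in², y = 3.4 in, Ī = 99.30333 in⁴.
By symmetry the centroid is at mid-height, ȳ = 3.4 in.
All pieces are centred on the centroidal x-axis, so I = ΣĪ (holes subtracted) = 47.4316 in⁴.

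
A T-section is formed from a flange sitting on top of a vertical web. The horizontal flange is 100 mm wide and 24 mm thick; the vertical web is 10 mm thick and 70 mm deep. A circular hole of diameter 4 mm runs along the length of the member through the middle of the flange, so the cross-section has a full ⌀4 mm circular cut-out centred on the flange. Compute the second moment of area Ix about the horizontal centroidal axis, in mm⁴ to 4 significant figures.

Ix ≈ 1.597 × 10⁶ mm⁴

Split into non-overlapping primitives; take the origin at the lower-left of the bounding box.
Flange: 100 × 24, A = 2 400 mm², y = 82 mm, Ī = 115 200 mm⁴.
Web: 10 × 70, A = 700 mm², y = 35 mm, Ī = 285 833 mm⁴.
Hole (subtracted): ⌀4, A = 12.5664 mm², y = 82 mm, Ī = 12.5664 mm⁴.
Centroid: ȳ = ΣA·y / ΣA = 71.3439 mm.
Transfer each piece to the horizontal centroidal axis using Ī + A·d² with d = y − 71.3439:
  flange: d = 10.6561 mm → contributes +387 726 mm⁴
  web: d = -36.3439 mm → contributes +1 210 449 mm⁴
  hole: d = 10.6561 mm → contributes −1439.51 mm⁴
Total I = 1 596 735 mm⁴.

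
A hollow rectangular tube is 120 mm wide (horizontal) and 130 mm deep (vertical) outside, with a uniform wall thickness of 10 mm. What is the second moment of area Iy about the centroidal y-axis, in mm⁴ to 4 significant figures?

Decompose the section into non-overlapping parts with the origin at the bottom-left of its bounding rectangle.
Outer rectangle: 120 × 130, A = 15 600 mm², x = 60 mm, Ī = 18 720 000 mm⁴.
Inner void (subtracted): 100 × 110, A = 11 000 mm², x = 60 mm, Ī = 9 166 667 mm⁴.
By symmetry the centroid is at mid-width, x̄ = 60 mm.
All pieces are centred on the centroidal y-axis, so I = ΣĪ (holes subtracted) = 9 553 333 mm⁴.

Iy ≈ 9.553 × 10⁶ mm⁴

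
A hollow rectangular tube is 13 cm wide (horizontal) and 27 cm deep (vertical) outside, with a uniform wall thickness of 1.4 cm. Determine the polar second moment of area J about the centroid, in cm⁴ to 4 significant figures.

Treat the section as a set of non-overlapping primitives; coordinates are from the bounding-box lower-left.
Outer rectangle: 13 × 27, A = 351 cm², y = 13.5 cm, Ī = 21323.3 cm⁴.
Inner void (subtracted): 10.2 × 24.2, A = 246.84 cm², y = 13.5 cm, Ī = 12046.6 cm⁴.
By symmetry the centroid is at mid-height, ȳ = 13.5 cm.
All pieces are centred on the centroidal x-axis, so I = ΣĪ (holes subtracted) = 9276.64 cm⁴.
Repeating about the centroidal y-axis gives I_y = 2803.15 cm⁴.
Polar second moment: J = I_x + I_y = 12079.8 cm⁴.

J ≈ 1.208 × 10⁴ cm⁴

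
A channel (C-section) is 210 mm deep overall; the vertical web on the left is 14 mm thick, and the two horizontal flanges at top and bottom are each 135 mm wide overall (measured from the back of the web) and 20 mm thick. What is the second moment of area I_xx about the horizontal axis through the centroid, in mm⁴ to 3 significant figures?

I_xx ≈ 5.46 × 10⁷ mm⁴

Split into non-overlapping primitives; take the origin at the lower-left of the bounding box.
Web: 14 × 210, A = 2 940 mm², y = 105 mm, Ī = 10 804 500 mm⁴.
Top flange (beyond web): 121 × 20, A = 2 420 mm², y = 200 mm, Ī = 80 667 mm⁴.
Bottom flange (beyond web): 121 × 20, A = 2 420 mm², y = 10 mm, Ī = 80 667 mm⁴.
By symmetry the centroid is at mid-height, ȳ = 105 mm.
Transfer each piece to the horizontal axis through the centroid using Ī + A·d² with d = y − 105:
  web: d = 0 mm → contributes +10 804 500 mm⁴
  top flange (beyond web): d = 95 mm → contributes +21 921 167 mm⁴
  bottom flange (beyond web): d = -95 mm → contributes +21 921 167 mm⁴
Total I = 54 646 833 mm⁴.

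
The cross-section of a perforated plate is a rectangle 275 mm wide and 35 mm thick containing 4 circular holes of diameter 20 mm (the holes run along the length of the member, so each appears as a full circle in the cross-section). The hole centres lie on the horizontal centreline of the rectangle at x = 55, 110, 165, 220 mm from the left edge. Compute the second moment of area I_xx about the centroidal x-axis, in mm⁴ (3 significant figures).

I_xx ≈ 9.51 × 10⁵ mm⁴

Decompose the section into non-overlapping parts with the origin at the bottom-left of its bounding rectangle.
Plate: 275 × 35, A = 9 625 mm², y = 17.5 mm, Ī = 982 552 mm⁴.
Hole 1 (subtracted): ⌀20, A = 314.16 mm², y = 17.5 mm, Ī = 7 854 mm⁴.
Hole 2 (subtracted): ⌀20, A = 314.16 mm², y = 17.5 mm, Ī = 7 854 mm⁴.
Hole 3 (subtracted): ⌀20, A = 314.16 mm², y = 17.5 mm, Ī = 7 854 mm⁴.
Hole 4 (subtracted): ⌀20, A = 314.16 mm², y = 17.5 mm, Ī = 7 854 mm⁴.
By symmetry the centroid is at mid-height, ȳ = 17.5 mm.
All pieces are centred on the centroidal x-axis, so I = ΣĪ (holes subtracted) = 951 136 mm⁴.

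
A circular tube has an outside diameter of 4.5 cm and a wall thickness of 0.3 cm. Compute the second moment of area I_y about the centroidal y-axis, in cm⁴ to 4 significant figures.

I_y ≈ 8.773 cm⁴

Treat the section as a set of non-overlapping primitives; coordinates are from the bounding-box lower-left.
Outer circle: ⌀4.5, A = 15.9043 cm², x = 2.25 cm, Ī = 20.1289 cm⁴.
Bore (subtracted): ⌀3.9, A = 11.9459 cm², x = 2.25 cm, Ī = 11.3561 cm⁴.
By symmetry the centroid is at mid-width, x̄ = 2.25 cm.
All pieces are centred on the centroidal y-axis, so I = ΣĪ (holes subtracted) = 8.77282 cm⁴.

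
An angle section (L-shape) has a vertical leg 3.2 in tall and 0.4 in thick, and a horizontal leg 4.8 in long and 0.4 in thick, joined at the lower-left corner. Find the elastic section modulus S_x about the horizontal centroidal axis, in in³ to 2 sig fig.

S_x ≈ 1.1 in³

Break the section into simple shapes (no overlaps), measuring from the bottom-left corner of the bounding box.
Vertical leg: 0.4 × 3.2, A = 1.28 in², y = 1.6 in, Ī = 1.092 in⁴.
Horizontal leg (remainder): 4.4 × 0.4, A = 1.76 in², y = 0.2 in, Ī = 0.02347 in⁴.
Centroid: ȳ = ΣA·y / ΣA = 0.7895 in.
Transfer each piece to the horizontal centroidal axis using Ī + A·d² with d = y − 0.7895:
  vertical leg: d = 0.8105 in → contributes +1.933 in⁴
  horizontal leg (remainder): d = -0.5895 in → contributes +0.635 in⁴
Total I = 2.568 in⁴.
Extreme fibre distance c = 2.411 in; S = I/c = 1.065 in³.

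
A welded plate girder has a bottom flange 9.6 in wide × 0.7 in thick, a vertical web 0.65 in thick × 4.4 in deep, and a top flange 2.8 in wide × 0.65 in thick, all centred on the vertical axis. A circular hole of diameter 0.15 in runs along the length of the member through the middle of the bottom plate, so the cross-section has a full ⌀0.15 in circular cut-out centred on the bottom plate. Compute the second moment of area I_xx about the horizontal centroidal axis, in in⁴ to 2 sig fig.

Break the section into simple shapes (no overlaps), measuring from the bottom-left corner of the bounding box.
Bottom plate: 9.6 × 0.7, A = 6.72 in², y = 0.35 in, Ī = 0.2744 in⁴.
Web plate: 0.65 × 4.4, A = 2.86 in², y = 2.9 in, Ī = 4.614 in⁴.
Top plate: 2.8 × 0.65, A = 1.82 in², y = 5.425 in, Ī = 0.06408 in⁴.
Hole (subtracted): ⌀0.15, A = 0.01767 in², y = 0.35 in, Ī = 0.00002485 in⁴.
Centroid: ȳ = ΣA·y / ΣA = 1.802 in.
Transfer each piece to the horizontal centroidal axis using Ī + A·d² with d = y − 1.802:
  bottom plate: d = -1.452 in → contributes +14.45 in⁴
  web plate: d = 1.098 in → contributes +8.061 in⁴
  top plate: d = 3.623 in → contributes +23.95 in⁴
  hole: d = -1.452 in → contributes −0.03729 in⁴
Total I = 46.42 in⁴.

I_xx ≈ 46 in⁴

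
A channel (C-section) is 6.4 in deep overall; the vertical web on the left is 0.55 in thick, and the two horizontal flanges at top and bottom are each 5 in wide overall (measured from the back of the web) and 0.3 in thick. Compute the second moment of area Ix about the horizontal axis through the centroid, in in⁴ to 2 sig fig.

Ix ≈ 37 in⁴

Decompose the section into non-overlapping parts with the origin at the bottom-left of its bounding rectangle.
Web: 0.55 × 6.4, A = 3.52 in², y = 3.2 in, Ī = 12.01 in⁴.
Top flange (beyond web): 4.45 × 0.3, A = 1.335 in², y = 6.25 in, Ī = 0.01001 in⁴.
Bottom flange (beyond web): 4.45 × 0.3, A = 1.335 in², y = 0.15 in, Ī = 0.01001 in⁴.
By symmetry the centroid is at mid-height, ȳ = 3.2 in.
Transfer each piece to the horizontal axis through the centroid using Ī + A·d² with d = y − 3.2:
  web: d = 0 in → contributes +12.01 in⁴
  top flange (beyond web): d = 3.05 in → contributes +12.43 in⁴
  bottom flange (beyond web): d = -3.05 in → contributes +12.43 in⁴
Total I = 36.87 in⁴.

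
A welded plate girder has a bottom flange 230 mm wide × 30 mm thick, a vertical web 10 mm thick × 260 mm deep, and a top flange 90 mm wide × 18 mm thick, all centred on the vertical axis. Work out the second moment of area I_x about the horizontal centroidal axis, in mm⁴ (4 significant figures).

I_x ≈ 1.375 × 10⁸ mm⁴

Break the section into simple shapes (no overlaps), measuring from the bottom-left corner of the bounding box.
Bottom plate: 230 × 30, A = 6 900 mm², y = 15 mm, Ī = 517 500 mm⁴.
Web plate: 10 × 260, A = 2 600 mm², y = 160 mm, Ī = 14 646 667 mm⁴.
Top plate: 90 × 18, A = 1 620 mm², y = 299 mm, Ī = 43 740 mm⁴.
Centroid: ȳ = ΣA·y / ΣA = 90.277 mm.
Transfer each piece to the horizontal centroidal axis using Ī + A·d² with d = y − 90.277:
  bottom plate: d = -75.277 mm → contributes +39 617 202 mm⁴
  web plate: d = 69.723 mm → contributes +27 286 046 mm⁴
  top plate: d = 208.723 mm → contributes +70 619 526 mm⁴
Total I = 137 522 774 mm⁴.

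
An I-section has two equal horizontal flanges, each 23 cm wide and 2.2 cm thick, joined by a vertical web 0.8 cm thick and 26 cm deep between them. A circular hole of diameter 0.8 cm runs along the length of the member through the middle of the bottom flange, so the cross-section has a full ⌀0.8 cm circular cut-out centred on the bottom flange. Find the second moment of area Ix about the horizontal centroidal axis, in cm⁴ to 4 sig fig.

Decompose the section into non-overlapping parts with the origin at the bottom-left of its bounding rectangle.
Bottom flange: 23 × 2.2, A = 50.6 cm², y = 1.1 cm, Ī = 20.4087 cm⁴.
Web: 0.8 × 26, A = 20.8 cm², y = 15.2 cm, Ī = 1171.73 cm⁴.
Top flange: 23 × 2.2, A = 50.6 cm², y = 29.3 cm, Ī = 20.4087 cm⁴.
Hole (subtracted): ⌀0.8, A = 0.502655 cm², y = 1.1 cm, Ī = 0.0201062 cm⁴.
Centroid: ȳ = ΣA·y / ΣA = 15.2583 cm.
Transfer each piece to the horizontal centroidal axis using Ī + A·d² with d = y − 15.2583:
  bottom flange: d = -14.1583 cm → contributes +10163.6 cm⁴
  web: d = -0.0583341 cm → contributes +1171.8 cm⁴
  top flange: d = 14.0417 cm → contributes +9997.13 cm⁴
  hole: d = -14.1583 cm → contributes −100.781 cm⁴
Total I = 21231.8 cm⁴.

Ix ≈ 2.123 × 10⁴ cm⁴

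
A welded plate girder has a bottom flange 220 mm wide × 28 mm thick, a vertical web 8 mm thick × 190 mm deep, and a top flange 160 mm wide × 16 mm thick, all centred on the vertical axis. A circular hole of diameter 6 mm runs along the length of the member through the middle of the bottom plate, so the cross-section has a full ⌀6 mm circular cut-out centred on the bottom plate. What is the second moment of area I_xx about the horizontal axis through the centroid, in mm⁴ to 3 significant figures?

I_xx ≈ 8.90 × 10⁷ mm⁴

Treat the section as a set of non-overlapping primitives; coordinates are from the bounding-box lower-left.
Bottom plate: 220 × 28, A = 6 160 mm², y = 14 mm, Ī = 402 453 mm⁴.
Web plate: 8 × 190, A = 1 520 mm², y = 123 mm, Ī = 4 572 667 mm⁴.
Top plate: 160 × 16, A = 2 560 mm², y = 226 mm, Ī = 54 613 mm⁴.
Hole (subtracted): ⌀6, A = 28.274 mm², y = 14 mm, Ī = 63.617 mm⁴.
Centroid: ȳ = ΣA·y / ΣA = 83.371 mm.
Transfer each piece to the horizontal axis through the centroid using Ī + A·d² with d = y − 83.371:
  bottom plate: d = -69.371 mm → contributes +30 046 640 mm⁴
  web plate: d = 39.629 mm → contributes +6 959 734 mm⁴
  top plate: d = 142.63 mm → contributes +52 132 604 mm⁴
  hole: d = -69.371 mm → contributes −136 130 mm⁴
Total I = 89 002 848 mm⁴.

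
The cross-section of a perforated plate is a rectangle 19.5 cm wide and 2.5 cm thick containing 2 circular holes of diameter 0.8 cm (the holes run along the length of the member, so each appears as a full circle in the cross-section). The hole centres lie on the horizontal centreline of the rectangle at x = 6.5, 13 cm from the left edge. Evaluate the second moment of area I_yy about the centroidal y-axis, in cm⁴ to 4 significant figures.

Decompose the section into non-overlapping parts with the origin at the bottom-left of its bounding rectangle.
Plate: 19.5 × 2.5, A = 48.75 cm², x = 9.75 cm, Ī = 1544.77 cm⁴.
Hole 1 (subtracted): ⌀0.8, A = 0.502655 cm², x = 6.5 cm, Ī = 0.0201062 cm⁴.
Hole 2 (subtracted): ⌀0.8, A = 0.502655 cm², x = 13 cm, Ī = 0.0201062 cm⁴.
By symmetry the centroid is at mid-width, x̄ = 9.75 cm.
Transfer each piece to the centroidal y-axis using Ī + A·d² with d = x − 9.75:
  plate: d = 0 cm → contributes +1544.77 cm⁴
  hole 1: d = -3.25 cm → contributes −5.3294 cm⁴
  hole 2: d = 3.25 cm → contributes −5.3294 cm⁴
Total I = 1534.11 cm⁴.

I_yy ≈ 1534 cm⁴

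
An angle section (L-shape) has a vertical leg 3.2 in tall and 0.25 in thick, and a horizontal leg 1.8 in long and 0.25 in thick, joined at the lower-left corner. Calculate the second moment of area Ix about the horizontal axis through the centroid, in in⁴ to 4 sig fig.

Decompose the section into non-overlapping parts with the origin at the bottom-left of its bounding rectangle.
Vertical leg: 0.25 × 3.2, A = 0.8 in², y = 1.6 in, Ī = 0.682667 in⁴.
Horizontal leg (remainder): 1.55 × 0.25, A = 0.3875 in², y = 0.125 in, Ī = 0.00201823 in⁴.
Centroid: ȳ = ΣA·y / ΣA = 1.11868 in.
Transfer each piece to the horizontal axis through the centroid using Ī + A·d² with d = y − 1.11868:
  vertical leg: d = 0.481316 in → contributes +0.867999 in⁴
  horizontal leg (remainder): d = -0.993684 in → contributes +0.384639 in⁴
Total I = 1.25264 in⁴.

Ix ≈ 1.253 in⁴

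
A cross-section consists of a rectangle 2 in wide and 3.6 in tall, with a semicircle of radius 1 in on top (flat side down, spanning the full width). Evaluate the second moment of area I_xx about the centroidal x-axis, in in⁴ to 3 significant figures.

I_xx ≈ 14.3 in⁴

Decompose the section into non-overlapping parts with the origin at the bottom-left of its bounding rectangle.
Rectangular body: 2 × 3.6, A = 7.2 in², y = 1.8 in, Ī = 7.776 in⁴.
Semicircular cap: semicircle r = 1, A = 1.5708 in², y = 4.0244 in, Ī = 0.10976 in⁴.
Centroid: ȳ = ΣA·y / ΣA = 2.1984 in.
Transfer each piece to the centroidal x-axis using Ī + A·d² with d = y − 2.1984:
  rectangular body: d = -0.39838 in → contributes +8.9187 in⁴
  semicircular cap: d = 1.826 in → contributes +5.3474 in⁴
Total I = 14.266 in⁴.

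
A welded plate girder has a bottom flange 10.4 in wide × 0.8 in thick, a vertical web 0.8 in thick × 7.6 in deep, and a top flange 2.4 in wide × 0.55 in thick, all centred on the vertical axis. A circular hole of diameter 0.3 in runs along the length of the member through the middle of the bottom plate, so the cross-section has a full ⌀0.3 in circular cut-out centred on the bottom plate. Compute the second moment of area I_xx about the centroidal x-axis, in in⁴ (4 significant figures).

Split into non-overlapping primitives; take the origin at the lower-left of the bounding box.
Bottom plate: 10.4 × 0.8, A = 8.32 in², y = 0.4 in, Ī = 0.443733 in⁴.
Web plate: 0.8 × 7.6, A = 6.08 in², y = 4.6 in, Ī = 29.2651 in⁴.
Top plate: 2.4 × 0.55, A = 1.32 in², y = 8.675 in, Ī = 0.033275 in⁴.
Hole (subtracted): ⌀0.3, A = 0.0706858 in², y = 0.4 in, Ī = 0.000397608 in⁴.
Centroid: ȳ = ΣA·y / ΣA = 2.72975 in.
Transfer each piece to the centroidal x-axis using Ī + A·d² with d = y − 2.72975:
  bottom plate: d = -2.32975 in → contributes +45.6025 in⁴
  web plate: d = 1.87025 in → contributes +50.5319 in⁴
  top plate: d = 5.94525 in → contributes +46.69 in⁴
  hole: d = -2.32975 in → contributes −0.384062 in⁴
Total I = 142.44 in⁴.

I_xx ≈ 142.4 in⁴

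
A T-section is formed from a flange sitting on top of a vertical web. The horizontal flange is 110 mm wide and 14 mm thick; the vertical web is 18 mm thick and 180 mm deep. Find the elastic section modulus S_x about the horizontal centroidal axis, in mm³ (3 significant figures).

S_x ≈ 1.53 × 10⁵ mm³

Split into non-overlapping primitives; take the origin at the lower-left of the bounding box.
Flange: 110 × 14, A = 1 540 mm², y = 187 mm, Ī = 25 153 mm⁴.
Web: 18 × 180, A = 3 240 mm², y = 90 mm, Ī = 8 748 000 mm⁴.
Centroid: ȳ = ΣA·y / ΣA = 121.25 mm.
Transfer each piece to the horizontal centroidal axis using Ī + A·d² with d = y − 121.25:
  flange: d = 65.749 mm → contributes +6 682 458 mm⁴
  web: d = -31.251 mm → contributes +11 912 274 mm⁴
Total I = 18 594 732 mm⁴.
Extreme fibre distance c = 121.25 mm; S = I/c = 153 357 mm³.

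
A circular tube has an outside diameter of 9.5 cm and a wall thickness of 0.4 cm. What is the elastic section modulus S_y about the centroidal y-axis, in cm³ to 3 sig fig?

S_y ≈ 25.0 cm³

Break the section into simple shapes (no overlaps), measuring from the bottom-left corner of the bounding box.
Outer circle: ⌀9.5, A = 70.882 cm², x = 4.75 cm, Ī = 399.82 cm⁴.
Bore (subtracted): ⌀8.7, A = 59.447 cm², x = 4.75 cm, Ī = 281.22 cm⁴.
By symmetry the centroid is at mid-width, x̄ = 4.75 cm.
All pieces are centred on the centroidal y-axis, so I = ΣĪ (holes subtracted) = 118.6 cm⁴.
Extreme fibre distance c = 4.75 cm; S = I/c = 24.968 cm³.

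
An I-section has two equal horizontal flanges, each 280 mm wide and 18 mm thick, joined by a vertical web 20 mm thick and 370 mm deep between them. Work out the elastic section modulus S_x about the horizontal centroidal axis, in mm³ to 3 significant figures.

S_x ≈ 2.29 × 10⁶ mm³

Treat the section as a set of non-overlapping primitives; coordinates are from the bounding-box lower-left.
Bottom flange: 280 × 18, A = 5 040 mm², y = 9 mm, Ī = 136 080 mm⁴.
Web: 20 × 370, A = 7 400 mm², y = 203 mm, Ī = 84 421 667 mm⁴.
Top flange: 280 × 18, A = 5 040 mm², y = 397 mm, Ī = 136 080 mm⁴.
By symmetry the centroid is at mid-height, ȳ = 203 mm.
Transfer each piece to the horizontal centroidal axis using Ī + A·d² with d = y − 203:
  bottom flange: d = -194 mm → contributes +189 821 520 mm⁴
  web: d = 0 mm → contributes +84 421 667 mm⁴
  top flange: d = 194 mm → contributes +189 821 520 mm⁴
Total I = 464 064 707 mm⁴.
Extreme fibre distance c = 203 mm; S = I/c = 2 286 033 mm³.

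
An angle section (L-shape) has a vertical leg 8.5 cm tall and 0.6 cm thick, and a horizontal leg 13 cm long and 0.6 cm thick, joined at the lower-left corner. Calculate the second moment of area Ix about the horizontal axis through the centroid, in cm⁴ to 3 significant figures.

Break the section into simple shapes (no overlaps), measuring from the bottom-left corner of the bounding box.
Vertical leg: 0.6 × 8.5, A = 5.1 cm², y = 4.25 cm, Ī = 30.706 cm⁴.
Horizontal leg (remainder): 12.4 × 0.6, A = 7.44 cm², y = 0.3 cm, Ī = 0.2232 cm⁴.
Centroid: ȳ = ΣA·y / ΣA = 1.9065 cm.
Transfer each piece to the horizontal axis through the centroid using Ī + A·d² with d = y − 1.9065:
  vertical leg: d = 2.3435 cm → contributes +58.716 cm⁴
  horizontal leg (remainder): d = -1.6065 cm → contributes +19.424 cm⁴
Total I = 78.14 cm⁴.

Ix ≈ 78.1 cm⁴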